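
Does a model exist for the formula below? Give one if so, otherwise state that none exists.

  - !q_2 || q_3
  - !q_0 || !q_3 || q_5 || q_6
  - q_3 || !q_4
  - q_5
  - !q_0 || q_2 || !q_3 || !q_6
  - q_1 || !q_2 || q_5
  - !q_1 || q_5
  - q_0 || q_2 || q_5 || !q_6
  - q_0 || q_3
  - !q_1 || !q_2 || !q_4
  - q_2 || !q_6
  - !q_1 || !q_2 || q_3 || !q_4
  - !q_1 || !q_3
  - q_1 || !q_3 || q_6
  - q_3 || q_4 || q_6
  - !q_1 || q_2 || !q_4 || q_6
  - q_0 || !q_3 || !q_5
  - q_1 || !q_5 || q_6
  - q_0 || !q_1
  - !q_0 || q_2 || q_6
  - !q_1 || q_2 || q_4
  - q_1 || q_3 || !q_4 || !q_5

Unit clause (q_5) forces q_5 = True.
Try q_0 = False:
  (q_0 || q_3) forces q_3 = True.
  clause (q_0 || !q_3 || !q_5) is falsified — backtrack.
So q_0 = True.
Set q_1 = False.
  then (q_1 || !q_5 || q_6) forces q_6 = True.
  then (q_2 || !q_6) forces q_2 = True.
  then (!q_2 || q_3) forces q_3 = True.
Set q_4 = False.
All clauses satisfied.

q_0 = True, q_1 = False, q_2 = True, q_3 = True, q_4 = False, q_5 = True, q_6 = True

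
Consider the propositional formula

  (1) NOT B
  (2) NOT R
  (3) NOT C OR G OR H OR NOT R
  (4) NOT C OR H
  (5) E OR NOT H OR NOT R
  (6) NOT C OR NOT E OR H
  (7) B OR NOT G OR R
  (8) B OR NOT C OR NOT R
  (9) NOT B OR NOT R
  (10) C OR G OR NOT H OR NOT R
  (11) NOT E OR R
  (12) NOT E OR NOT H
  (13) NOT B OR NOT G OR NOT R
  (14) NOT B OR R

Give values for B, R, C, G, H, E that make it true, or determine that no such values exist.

Unit clause (NOT B) forces B = False.
Unit clause (NOT R) forces R = False.
In (B OR NOT G OR R) only NOT G is left, so G = False.
In (NOT E OR R) only NOT E is left, so E = False.
Set C = False.
Set H = False.
All clauses satisfied.

B = False, R = False, C = False, G = False, H = False, E = False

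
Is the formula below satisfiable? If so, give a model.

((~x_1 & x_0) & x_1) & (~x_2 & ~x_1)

Case x_1 = True: the conjunct ~x_1 is False.
Case x_1 = False: the conjunct x_1 is False.
Both cases fail — unsatisfiable.

Unsatisfiable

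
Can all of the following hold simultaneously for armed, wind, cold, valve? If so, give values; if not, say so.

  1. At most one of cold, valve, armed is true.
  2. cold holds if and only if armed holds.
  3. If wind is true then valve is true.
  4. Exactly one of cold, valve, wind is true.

armed = False, wind = False, cold = False, valve = True

  (1) {cold, valve, armed}: 1 true — at most one ✓
  (2) cold=F, armed=F — same ✓
  (3) wind=F ⇒ valve: vacuous ✓
  (4) {cold, valve, wind}: 1 true — exactly one ✓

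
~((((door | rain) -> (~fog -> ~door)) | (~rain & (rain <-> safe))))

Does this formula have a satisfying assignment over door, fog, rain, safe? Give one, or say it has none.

door = True, fog = False, rain = False, safe = True

  ~((((door | rain) -> (~fog -> ~door)) | (~rain & (rain <-> safe)))) = True
    ((door | rain) -> (~fog -> ~door)) | (~rain & (rain <-> safe)) = False
      (door | rain) -> (~fog -> ~door) = False
        door | rain = True
        ~fog -> ~door = False
          ~fog = True
          ~door = False
      ~rain & (rain <-> safe) = False
        ~rain = True
        rain <-> safe = False
The formula evaluates to True.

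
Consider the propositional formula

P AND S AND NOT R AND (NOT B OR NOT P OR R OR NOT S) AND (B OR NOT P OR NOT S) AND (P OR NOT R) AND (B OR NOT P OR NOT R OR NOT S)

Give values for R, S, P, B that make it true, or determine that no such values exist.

Case R = True:
  Clause (NOT R) is falsified — contradiction.
Case R = False:
  (P) forces P = True.
  (S) forces S = True.
  (NOT B OR NOT P OR R OR NOT S) forces B = False.
  Clause (B OR NOT P OR NOT S) is falsified — contradiction.
Both cases fail, so the formula is unsatisfiable.

UNSATISFIABLE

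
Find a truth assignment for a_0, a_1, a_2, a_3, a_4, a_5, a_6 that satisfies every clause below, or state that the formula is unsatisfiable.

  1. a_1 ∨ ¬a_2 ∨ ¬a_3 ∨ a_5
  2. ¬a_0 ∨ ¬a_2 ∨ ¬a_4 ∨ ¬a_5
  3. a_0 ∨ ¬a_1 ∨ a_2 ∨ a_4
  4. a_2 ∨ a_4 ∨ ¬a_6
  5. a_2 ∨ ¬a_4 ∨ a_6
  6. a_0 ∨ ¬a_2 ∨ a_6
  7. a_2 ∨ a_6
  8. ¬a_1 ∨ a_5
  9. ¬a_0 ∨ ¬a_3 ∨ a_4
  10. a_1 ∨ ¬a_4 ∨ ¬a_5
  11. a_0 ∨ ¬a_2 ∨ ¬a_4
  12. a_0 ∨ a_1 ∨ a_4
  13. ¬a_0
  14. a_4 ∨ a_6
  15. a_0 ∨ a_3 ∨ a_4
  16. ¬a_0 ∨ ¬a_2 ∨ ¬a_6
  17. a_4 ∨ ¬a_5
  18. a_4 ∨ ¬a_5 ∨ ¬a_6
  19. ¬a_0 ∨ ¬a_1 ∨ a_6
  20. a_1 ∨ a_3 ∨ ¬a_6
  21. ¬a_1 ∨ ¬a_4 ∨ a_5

a_0: False, a_1: True, a_2: False, a_3: True, a_4: True, a_5: True, a_6: True

Unit clause (¬a_0) forces a_0 = False.
Set a_1 = True.
  then (¬a_1 ∨ a_5) forces a_5 = True.
  then (a_4 ∨ ¬a_5) forces a_4 = True.
  then (a_0 ∨ ¬a_2 ∨ ¬a_4) forces a_2 = False.
  then (a_2 ∨ ¬a_4 ∨ a_6) forces a_6 = True.
Set a_3 = True.
All clauses satisfied.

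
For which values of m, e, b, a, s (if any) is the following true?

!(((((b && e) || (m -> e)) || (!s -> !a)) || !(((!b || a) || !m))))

m = True; e = False; b = True; a = True; s = False

  !(((((b && e) || (m -> e)) || (!s -> !a)) || !(((!b || a) || !m)))) = True
    (((b && e) || (m -> e)) || (!s -> !a)) || !(((!b || a) || !m)) = False
      ((b && e) || (m -> e)) || (!s -> !a) = False
        (b && e) || (m -> e) = False
          b && e = False
          m -> e = False
        !s -> !a = False
          !s = True
          !a = False
      !(((!b || a) || !m)) = False
        (!b || a) || !m = True
          !b || a = True
            !b = False
          !m = False
The formula evaluates to True.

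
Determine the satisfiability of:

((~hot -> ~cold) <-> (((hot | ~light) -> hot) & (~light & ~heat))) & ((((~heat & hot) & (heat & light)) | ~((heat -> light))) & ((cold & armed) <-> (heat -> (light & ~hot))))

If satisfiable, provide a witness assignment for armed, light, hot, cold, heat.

armed: False, light: False, hot: False, cold: True, heat: True

  (~hot -> ~cold) <-> (((hot | ~light) -> hot) & (~light & ~heat)) = True
    ~hot -> ~cold = False
      ~hot = True
      ~cold = False
    ((hot | ~light) -> hot) & (~light & ~heat) = False
      (hot | ~light) -> hot = False
        hot | ~light = True
          ~light = True
      ~light & ~heat = False
        ~light = True
        ~heat = False
  (((~heat & hot) & (heat & light)) | ~((heat -> light))) & ((cold & armed) <-> (heat -> (light & ~hot))) = True
    ((~heat & hot) & (heat & light)) | ~((heat -> light)) = True
      (~heat & hot) & (heat & light) = False
        ~heat & hot = False
          ~heat = False
        heat & light = False
      ~((heat -> light)) = True
        heat -> light = False
    (cold & armed) <-> (heat -> (light & ~hot)) = True
      cold & armed = False
      heat -> (light & ~hot) = False
        light & ~hot = False
          ~hot = True
Both conjuncts True, so the formula holds.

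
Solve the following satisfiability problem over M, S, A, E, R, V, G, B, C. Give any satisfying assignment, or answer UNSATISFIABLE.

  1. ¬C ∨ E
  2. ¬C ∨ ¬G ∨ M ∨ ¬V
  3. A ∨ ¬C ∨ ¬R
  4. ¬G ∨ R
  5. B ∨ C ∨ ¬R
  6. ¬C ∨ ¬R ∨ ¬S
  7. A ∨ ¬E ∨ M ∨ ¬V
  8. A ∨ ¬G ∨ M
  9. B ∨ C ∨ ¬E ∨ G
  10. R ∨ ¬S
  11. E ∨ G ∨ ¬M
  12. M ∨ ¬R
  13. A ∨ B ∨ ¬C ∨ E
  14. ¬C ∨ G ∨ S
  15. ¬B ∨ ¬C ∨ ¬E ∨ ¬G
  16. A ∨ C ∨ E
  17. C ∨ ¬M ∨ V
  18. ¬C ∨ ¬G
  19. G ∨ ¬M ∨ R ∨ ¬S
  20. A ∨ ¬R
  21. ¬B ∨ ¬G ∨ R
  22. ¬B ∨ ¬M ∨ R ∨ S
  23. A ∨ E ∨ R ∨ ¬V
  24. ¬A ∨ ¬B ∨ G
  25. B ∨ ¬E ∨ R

Set M = False.
  then (M ∨ ¬R) forces R = False.
  then (¬G ∨ R) forces G = False.
  then (R ∨ ¬S) forces S = False.
  then (¬C ∨ G ∨ S) forces C = False.
Set A = True.
  then (¬A ∨ ¬B ∨ G) forces B = False.
  then (B ∨ ¬E ∨ R) forces E = False.
Set V = False.
All clauses satisfied.

M = False, S = False, A = True, E = False, R = False, V = False, G = False, B = False, C = False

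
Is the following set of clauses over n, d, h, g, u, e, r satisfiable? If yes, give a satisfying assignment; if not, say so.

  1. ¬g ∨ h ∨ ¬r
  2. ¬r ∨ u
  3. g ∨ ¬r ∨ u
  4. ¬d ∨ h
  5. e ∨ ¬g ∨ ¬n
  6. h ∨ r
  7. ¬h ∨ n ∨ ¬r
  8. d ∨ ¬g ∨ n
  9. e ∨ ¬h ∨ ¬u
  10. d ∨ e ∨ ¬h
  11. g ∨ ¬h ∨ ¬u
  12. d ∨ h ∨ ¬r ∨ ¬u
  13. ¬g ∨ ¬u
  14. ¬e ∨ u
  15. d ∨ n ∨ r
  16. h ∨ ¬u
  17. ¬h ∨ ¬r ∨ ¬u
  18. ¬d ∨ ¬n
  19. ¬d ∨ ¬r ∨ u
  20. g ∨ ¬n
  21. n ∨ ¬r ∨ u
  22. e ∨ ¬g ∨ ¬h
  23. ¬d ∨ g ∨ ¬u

n = False; d = True; h = True; g = False; u = False; e = False; r = False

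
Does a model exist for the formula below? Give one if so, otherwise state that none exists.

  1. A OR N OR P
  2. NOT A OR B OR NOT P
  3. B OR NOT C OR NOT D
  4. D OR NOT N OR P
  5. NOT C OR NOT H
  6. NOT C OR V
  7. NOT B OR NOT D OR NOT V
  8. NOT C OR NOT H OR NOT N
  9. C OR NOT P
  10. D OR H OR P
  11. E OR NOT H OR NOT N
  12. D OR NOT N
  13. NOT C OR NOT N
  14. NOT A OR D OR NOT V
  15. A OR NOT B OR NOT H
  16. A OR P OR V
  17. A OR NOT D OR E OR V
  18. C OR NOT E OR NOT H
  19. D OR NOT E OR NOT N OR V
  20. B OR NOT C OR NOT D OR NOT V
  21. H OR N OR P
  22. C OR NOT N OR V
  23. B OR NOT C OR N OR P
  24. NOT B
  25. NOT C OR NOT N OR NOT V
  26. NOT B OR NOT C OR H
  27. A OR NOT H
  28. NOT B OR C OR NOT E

H: True, N: False, E: False, A: True, B: False, C: False, D: False, P: False, V: False

Unit clause (NOT B) forces B = False.
Set H = True.
  then (NOT C OR NOT H) forces C = False.
  then (C OR NOT P) forces P = False.
  then (C OR NOT E OR NOT H) forces E = False.
  then (A OR NOT H) forces A = True.
  then (E OR NOT H OR NOT N) forces N = False.
Set D = False.
  then (NOT A OR D OR NOT V) forces V = False.
All clauses satisfied.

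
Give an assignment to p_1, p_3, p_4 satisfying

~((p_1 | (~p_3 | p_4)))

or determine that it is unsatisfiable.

p_1=F; p_3=T; p_4=F

  ~((p_1 | (~p_3 | p_4))) = True
    p_1 | (~p_3 | p_4) = False
      ~p_3 | p_4 = False
        ~p_3 = False
The formula evaluates to True.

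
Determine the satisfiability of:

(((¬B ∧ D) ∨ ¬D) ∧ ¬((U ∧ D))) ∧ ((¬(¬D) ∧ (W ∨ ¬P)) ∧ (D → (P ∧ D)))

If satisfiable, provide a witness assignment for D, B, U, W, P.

D: True, B: False, U: False, W: True, P: True

  ((¬B ∧ D) ∨ ¬D) ∧ ¬((U ∧ D)) = True
    (¬B ∧ D) ∨ ¬D = True
      ¬B ∧ D = True
        ¬B = True
      ¬D = False
    ¬((U ∧ D)) = True
      U ∧ D = False
  (¬(¬D) ∧ (W ∨ ¬P)) ∧ (D → (P ∧ D)) = True
    ¬(¬D) ∧ (W ∨ ¬P) = True
      ¬(¬D) = True
        ¬D = False
      W ∨ ¬P = True
        ¬P = False
    D → (P ∧ D) = True
      P ∧ D = True
Both conjuncts True, so the formula holds.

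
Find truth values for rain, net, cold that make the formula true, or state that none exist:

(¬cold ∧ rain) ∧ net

rain = True; net = True; cold = False

  ¬cold ∧ rain = True
    ¬cold = True
Both conjuncts True, so the formula holds.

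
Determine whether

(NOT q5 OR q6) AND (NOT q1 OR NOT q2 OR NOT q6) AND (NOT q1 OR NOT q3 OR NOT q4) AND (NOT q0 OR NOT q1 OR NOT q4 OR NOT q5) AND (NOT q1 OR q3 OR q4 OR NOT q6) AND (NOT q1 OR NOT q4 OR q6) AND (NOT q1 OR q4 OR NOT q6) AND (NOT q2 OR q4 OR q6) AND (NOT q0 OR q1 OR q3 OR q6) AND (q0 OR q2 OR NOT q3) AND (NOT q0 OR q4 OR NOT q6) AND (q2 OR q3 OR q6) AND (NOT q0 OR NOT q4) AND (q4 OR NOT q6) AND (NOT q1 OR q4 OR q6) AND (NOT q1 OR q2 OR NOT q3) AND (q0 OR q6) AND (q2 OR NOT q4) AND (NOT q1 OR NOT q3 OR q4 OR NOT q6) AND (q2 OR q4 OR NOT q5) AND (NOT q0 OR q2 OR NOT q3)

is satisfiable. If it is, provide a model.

q0 = False, q1 = False, q2 = True, q3 = True, q4 = True, q5 = False, q6 = True

Set q0 = False.
  then (q0 OR q6) forces q6 = True.
  then (q4 OR NOT q6) forces q4 = True.
  then (q2 OR NOT q4) forces q2 = True.
  then (NOT q1 OR NOT q2 OR NOT q6) forces q1 = False.
Set q3 = True.
Set q5 = False.
All clauses satisfied.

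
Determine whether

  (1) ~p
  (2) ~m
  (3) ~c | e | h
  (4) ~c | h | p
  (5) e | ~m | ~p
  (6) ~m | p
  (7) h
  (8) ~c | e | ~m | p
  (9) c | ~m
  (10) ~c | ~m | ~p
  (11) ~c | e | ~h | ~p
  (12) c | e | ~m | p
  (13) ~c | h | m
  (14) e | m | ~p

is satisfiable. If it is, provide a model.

Unit clause (~p) forces p = False.
Unit clause (~m) forces m = False.
Unit clause (h) forces h = True.
Set c = False.
Set e = False.
All clauses satisfied.

c = False; m = False; h = True; e = False; p = False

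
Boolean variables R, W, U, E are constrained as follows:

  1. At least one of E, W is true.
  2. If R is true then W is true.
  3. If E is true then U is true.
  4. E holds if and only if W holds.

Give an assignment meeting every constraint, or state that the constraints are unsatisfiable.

R=F, W=T, U=T, E=T

  (1) {E, W}: 2 true — at least one ✓
  (2) R=F ⇒ W: vacuous ✓
  (3) E=T ⇒ U: T ✓
  (4) E=T, W=T — same ✓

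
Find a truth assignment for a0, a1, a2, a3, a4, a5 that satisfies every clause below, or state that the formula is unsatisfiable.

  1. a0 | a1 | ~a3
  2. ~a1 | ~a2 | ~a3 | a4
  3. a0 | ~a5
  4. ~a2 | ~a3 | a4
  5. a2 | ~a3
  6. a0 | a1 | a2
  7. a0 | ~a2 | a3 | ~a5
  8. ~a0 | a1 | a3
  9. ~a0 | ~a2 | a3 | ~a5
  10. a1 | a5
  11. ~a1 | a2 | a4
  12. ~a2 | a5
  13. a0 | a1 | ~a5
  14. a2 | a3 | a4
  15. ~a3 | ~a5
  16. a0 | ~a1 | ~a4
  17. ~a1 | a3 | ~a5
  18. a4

Unit clause (a4) forces a4 = True.
Set a0 = True.
Set a1 = True.
Try a2 = True:
  (~a2 | a5) forces a5 = True.
  (~a0 | ~a2 | a3 | ~a5) forces a3 = True.
  clause (~a3 | ~a5) is falsified — backtrack.
So a2 = False.
  then (a2 | ~a3) forces a3 = False.
  then (~a1 | a3 | ~a5) forces a5 = False.
All clauses satisfied.

a0=T, a1=T, a2=F, a3=F, a4=T, a5=F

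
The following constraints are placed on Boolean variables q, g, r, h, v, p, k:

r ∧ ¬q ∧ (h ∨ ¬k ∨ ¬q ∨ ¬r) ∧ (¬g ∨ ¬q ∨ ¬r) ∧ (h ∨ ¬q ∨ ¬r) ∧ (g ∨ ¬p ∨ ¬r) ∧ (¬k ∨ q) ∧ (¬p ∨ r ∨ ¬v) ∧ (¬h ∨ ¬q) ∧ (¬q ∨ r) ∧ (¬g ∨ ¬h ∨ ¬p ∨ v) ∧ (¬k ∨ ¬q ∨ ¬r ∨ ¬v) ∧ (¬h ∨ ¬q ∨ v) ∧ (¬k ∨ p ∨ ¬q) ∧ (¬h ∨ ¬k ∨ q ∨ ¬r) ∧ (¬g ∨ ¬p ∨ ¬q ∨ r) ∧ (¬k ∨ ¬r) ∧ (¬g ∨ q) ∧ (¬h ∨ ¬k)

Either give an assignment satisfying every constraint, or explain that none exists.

q = False, g = False, r = True, h = False, v = True, p = False, k = False

Unit clause (r) forces r = True.
Unit clause (¬q) forces q = False.
In (¬k ∨ q) only ¬k is left, so k = False.
In (¬g ∨ q) only ¬g is left, so g = False.
In (g ∨ ¬p ∨ ¬r) only ¬p is left, so p = False.
Set h = False.
Set v = True.
All clauses satisfied.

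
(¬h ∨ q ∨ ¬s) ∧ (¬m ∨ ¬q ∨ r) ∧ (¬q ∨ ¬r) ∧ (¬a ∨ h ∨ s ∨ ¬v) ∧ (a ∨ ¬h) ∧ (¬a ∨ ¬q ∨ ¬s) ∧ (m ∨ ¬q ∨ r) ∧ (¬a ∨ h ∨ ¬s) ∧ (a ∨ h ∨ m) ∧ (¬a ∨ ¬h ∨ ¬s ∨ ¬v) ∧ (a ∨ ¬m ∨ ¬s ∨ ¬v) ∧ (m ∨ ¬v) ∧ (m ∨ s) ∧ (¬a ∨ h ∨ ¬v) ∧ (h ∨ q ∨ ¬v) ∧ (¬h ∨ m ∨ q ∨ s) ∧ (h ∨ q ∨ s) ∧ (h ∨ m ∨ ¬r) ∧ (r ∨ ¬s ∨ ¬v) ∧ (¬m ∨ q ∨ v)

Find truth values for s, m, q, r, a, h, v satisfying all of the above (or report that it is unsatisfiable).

Set s = False.
  then (m ∨ s) forces m = True.
Try q = True:
  (¬m ∨ ¬q ∨ r) forces r = True.
  clause (¬q ∨ ¬r) is falsified — backtrack.
So q = False.
  then (h ∨ q ∨ s) forces h = True.
  then (¬m ∨ q ∨ v) forces v = True.
  then (a ∨ ¬h) forces a = True.
Set r = False.
All clauses satisfied.

s = False, m = True, q = False, r = False, a = True, h = True, v = True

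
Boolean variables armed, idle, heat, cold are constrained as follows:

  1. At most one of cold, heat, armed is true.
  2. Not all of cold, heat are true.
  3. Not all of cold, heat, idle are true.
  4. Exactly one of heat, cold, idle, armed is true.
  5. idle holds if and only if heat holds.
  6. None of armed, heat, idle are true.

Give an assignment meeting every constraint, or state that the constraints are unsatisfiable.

armed=F; idle=F; heat=F; cold=T

  (1) {cold, heat, armed}: 1 true — at most one ✓
  (2) {cold, heat}: 1/2 true — not all ✓
  (3) {cold, heat, idle}: 1/3 true — not all ✓
  (4) {heat, cold, idle, armed}: 1 true — exactly one ✓
  (5) idle=F, heat=F — same ✓
  (6) {armed, heat, idle}: 0 true — none ✓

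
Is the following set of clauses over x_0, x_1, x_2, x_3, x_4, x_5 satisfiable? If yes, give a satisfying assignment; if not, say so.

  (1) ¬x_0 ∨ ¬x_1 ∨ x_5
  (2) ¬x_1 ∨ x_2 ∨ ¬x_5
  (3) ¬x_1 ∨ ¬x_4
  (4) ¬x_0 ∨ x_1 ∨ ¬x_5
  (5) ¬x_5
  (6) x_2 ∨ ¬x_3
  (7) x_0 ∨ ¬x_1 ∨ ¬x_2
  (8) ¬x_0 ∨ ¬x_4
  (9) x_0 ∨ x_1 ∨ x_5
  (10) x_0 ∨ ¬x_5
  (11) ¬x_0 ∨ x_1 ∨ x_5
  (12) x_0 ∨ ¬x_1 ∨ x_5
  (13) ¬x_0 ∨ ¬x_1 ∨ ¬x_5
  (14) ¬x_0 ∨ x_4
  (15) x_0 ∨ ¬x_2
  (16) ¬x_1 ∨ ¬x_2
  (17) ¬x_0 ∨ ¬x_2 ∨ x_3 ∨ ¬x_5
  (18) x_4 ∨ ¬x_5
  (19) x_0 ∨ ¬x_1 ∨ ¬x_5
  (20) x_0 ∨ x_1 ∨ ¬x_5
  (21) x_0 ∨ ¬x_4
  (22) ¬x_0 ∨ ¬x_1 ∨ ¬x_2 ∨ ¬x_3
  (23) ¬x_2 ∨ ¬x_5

UNSATISFIABLE

Case x_0 = True:
  (¬x_5) forces x_5 = False.
  (¬x_0 ∨ ¬x_1 ∨ x_5) forces x_1 = False.
  Clause (¬x_0 ∨ x_1 ∨ x_5) is falsified — contradiction.
Case x_0 = False:
  (¬x_5) forces x_5 = False.
  (x_0 ∨ x_1 ∨ x_5) forces x_1 = True.
  Clause (x_0 ∨ ¬x_1 ∨ x_5) is falsified — contradiction.
Both cases fail, so the formula is unsatisfiable.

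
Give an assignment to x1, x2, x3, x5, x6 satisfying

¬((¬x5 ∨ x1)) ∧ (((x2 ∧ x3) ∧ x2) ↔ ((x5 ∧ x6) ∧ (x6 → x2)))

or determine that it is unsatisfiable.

x1: False, x2: False, x3: False, x5: True, x6: False

  ¬((¬x5 ∨ x1)) = True
    ¬x5 ∨ x1 = False
      ¬x5 = False
  ((x2 ∧ x3) ∧ x2) ↔ ((x5 ∧ x6) ∧ (x6 → x2)) = True
    (x2 ∧ x3) ∧ x2 = False
      x2 ∧ x3 = False
    (x5 ∧ x6) ∧ (x6 → x2) = False
      x5 ∧ x6 = False
      x6 → x2 = True
Both conjuncts True, so the formula holds.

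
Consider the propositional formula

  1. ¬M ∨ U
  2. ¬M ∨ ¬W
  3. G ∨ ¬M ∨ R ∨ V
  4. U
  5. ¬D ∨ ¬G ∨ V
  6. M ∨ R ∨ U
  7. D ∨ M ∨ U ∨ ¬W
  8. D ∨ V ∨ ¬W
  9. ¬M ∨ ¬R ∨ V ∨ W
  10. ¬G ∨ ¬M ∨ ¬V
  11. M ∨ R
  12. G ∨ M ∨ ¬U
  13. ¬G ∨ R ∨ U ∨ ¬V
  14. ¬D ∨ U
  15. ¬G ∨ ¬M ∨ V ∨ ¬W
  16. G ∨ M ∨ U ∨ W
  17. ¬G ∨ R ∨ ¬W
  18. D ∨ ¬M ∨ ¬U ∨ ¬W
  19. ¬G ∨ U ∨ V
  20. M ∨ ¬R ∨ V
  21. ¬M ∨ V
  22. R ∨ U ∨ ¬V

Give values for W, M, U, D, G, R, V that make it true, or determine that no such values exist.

W: True, M: False, U: True, D: False, G: True, R: True, V: True

Unit clause (U) forces U = True.
Set W = True.
  then (¬M ∨ ¬W) forces M = False.
  then (M ∨ R) forces R = True.
  then (G ∨ M ∨ ¬U) forces G = True.
  then (M ∨ ¬R ∨ V) forces V = True.
Set D = False.
All clauses satisfied.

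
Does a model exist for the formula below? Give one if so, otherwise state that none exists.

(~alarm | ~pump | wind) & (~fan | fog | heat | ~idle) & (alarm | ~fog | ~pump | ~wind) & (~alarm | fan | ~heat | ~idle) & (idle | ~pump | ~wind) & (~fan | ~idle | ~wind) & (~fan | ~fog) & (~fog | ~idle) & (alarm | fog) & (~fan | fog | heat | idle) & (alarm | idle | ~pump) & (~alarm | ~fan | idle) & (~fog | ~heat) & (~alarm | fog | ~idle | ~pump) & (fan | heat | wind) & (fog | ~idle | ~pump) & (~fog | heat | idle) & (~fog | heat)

Set fan = True.
  then (~fan | ~fog) forces fog = False.
  then (alarm | fog) forces alarm = True.
  then (~alarm | ~fan | idle) forces idle = True.
  then (~alarm | fog | ~idle | ~pump) forces pump = False.
  then (~fan | fog | heat | ~idle) forces heat = True.
  then (~fan | ~idle | ~wind) forces wind = False.
All clauses satisfied.

fan = True; idle = True; fog = False; pump = False; wind = False; heat = True; alarm = True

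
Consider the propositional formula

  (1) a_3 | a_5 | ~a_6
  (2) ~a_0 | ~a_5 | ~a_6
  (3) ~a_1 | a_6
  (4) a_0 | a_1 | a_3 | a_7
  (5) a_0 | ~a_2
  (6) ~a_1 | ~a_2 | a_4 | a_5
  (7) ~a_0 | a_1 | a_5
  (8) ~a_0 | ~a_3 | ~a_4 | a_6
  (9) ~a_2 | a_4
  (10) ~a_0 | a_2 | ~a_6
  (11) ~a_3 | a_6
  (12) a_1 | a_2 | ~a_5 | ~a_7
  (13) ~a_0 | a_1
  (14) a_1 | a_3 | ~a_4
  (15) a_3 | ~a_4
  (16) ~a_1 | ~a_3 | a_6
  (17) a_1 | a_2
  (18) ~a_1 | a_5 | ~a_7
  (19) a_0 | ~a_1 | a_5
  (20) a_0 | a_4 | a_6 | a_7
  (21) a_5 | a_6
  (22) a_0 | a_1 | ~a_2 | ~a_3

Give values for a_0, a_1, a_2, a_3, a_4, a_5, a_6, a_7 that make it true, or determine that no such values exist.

a_0=T, a_1=T, a_2=T, a_3=T, a_4=T, a_5=F, a_6=T, a_7=F

Set a_0 = True.
  then (~a_0 | a_1) forces a_1 = True.
  then (~a_1 | a_6) forces a_6 = True.
  then (~a_0 | a_2 | ~a_6) forces a_2 = True.
  then (~a_0 | ~a_5 | ~a_6) forces a_5 = False.
  then (~a_1 | ~a_2 | a_4 | a_5) forces a_4 = True.
  then (a_3 | ~a_4) forces a_3 = True.
  then (~a_1 | a_5 | ~a_7) forces a_7 = False.
All clauses satisfied.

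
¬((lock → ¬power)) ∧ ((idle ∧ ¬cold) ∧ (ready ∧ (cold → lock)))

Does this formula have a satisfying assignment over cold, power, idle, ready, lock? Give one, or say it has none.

cold = False; power = True; idle = True; ready = True; lock = True

  ¬((lock → ¬power)) = True
    lock → ¬power = False
      ¬power = False
  (idle ∧ ¬cold) ∧ (ready ∧ (cold → lock)) = True
    idle ∧ ¬cold = True
      ¬cold = True
    ready ∧ (cold → lock) = True
      cold → lock = True
Both conjuncts True, so the formula holds.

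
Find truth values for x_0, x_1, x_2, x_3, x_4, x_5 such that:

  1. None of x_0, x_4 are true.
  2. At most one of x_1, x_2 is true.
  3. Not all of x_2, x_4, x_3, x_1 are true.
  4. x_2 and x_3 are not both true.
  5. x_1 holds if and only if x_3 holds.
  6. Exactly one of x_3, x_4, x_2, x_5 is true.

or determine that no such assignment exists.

x_0: False, x_1: False, x_2: True, x_3: False, x_4: False, x_5: False

  (1) {x_0, x_4}: 0 true — none ✓
  (2) {x_1, x_2}: 1 true — at most one ✓
  (3) {x_2, x_4, x_3, x_1}: 1/4 true — not all ✓
  (4) x_2=T, x_3=F — not both ✓
  (5) x_1=F, x_3=F — same ✓
  (6) {x_3, x_4, x_2, x_5}: 1 true — exactly one ✓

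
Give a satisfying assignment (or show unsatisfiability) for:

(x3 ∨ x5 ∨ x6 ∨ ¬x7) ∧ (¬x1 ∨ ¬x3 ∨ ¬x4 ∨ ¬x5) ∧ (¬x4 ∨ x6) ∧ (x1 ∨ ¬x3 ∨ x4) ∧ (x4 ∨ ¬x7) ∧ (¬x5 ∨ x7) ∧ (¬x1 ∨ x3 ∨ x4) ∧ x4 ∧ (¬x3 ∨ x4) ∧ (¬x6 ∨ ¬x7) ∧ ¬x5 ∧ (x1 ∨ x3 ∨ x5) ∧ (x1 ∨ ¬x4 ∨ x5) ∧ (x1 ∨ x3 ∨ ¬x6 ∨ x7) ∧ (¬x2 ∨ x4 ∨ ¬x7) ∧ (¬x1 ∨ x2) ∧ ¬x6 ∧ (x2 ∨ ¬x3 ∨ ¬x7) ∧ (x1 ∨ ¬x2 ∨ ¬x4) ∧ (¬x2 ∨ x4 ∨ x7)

The formula is unsatisfiable.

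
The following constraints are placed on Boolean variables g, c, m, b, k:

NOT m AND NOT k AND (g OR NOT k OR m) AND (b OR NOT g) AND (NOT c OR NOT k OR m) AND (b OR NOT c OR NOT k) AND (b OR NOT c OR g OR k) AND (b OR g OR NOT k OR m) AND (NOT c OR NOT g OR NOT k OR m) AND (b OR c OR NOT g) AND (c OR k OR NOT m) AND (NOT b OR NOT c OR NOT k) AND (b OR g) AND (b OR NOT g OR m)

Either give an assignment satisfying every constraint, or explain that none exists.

g=T; c=F; m=F; b=T; k=F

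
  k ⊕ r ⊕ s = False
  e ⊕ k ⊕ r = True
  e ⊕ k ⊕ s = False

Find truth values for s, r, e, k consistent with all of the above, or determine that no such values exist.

s=T, r=F, e=F, k=T

k ⊕ r ⊕ s = T ⊕ F ⊕ T = False ✓
e ⊕ k ⊕ r = F ⊕ T ⊕ F = True ✓
e ⊕ k ⊕ s = F ⊕ T ⊕ T = False ✓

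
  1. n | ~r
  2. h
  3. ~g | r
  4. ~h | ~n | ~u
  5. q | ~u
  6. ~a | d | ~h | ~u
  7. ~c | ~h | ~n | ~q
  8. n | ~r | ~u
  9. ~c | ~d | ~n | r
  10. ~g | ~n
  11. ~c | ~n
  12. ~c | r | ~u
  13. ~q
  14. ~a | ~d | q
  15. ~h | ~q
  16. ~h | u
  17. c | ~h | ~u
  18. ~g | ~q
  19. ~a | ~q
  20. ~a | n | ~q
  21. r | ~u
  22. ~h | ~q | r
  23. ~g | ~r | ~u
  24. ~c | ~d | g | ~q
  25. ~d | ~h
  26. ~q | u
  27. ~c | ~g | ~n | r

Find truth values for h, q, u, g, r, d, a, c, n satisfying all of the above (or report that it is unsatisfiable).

No satisfying assignment exists.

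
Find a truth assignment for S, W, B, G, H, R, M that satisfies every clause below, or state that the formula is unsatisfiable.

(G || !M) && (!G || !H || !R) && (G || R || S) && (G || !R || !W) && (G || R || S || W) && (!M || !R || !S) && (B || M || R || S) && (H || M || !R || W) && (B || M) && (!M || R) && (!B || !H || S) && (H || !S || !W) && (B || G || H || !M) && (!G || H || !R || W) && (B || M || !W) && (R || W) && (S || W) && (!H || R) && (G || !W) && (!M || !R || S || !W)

Set S = True.
Try W = True:
  (H || !S || !W) forces H = True.
  (!H || R) forces R = True.
  (!G || !H || !R) forces G = False.
  clause (G || !R || !W) is falsified — backtrack.
So W = False.
  then (R || W) forces R = True.
  then (!M || !R || !S) forces M = False.
  then (H || M || !R || W) forces H = True.
  then (B || M) forces B = True.
  then (!G || !H || !R) forces G = False.
All clauses satisfied.

S: True, W: False, B: True, G: False, H: True, R: True, M: False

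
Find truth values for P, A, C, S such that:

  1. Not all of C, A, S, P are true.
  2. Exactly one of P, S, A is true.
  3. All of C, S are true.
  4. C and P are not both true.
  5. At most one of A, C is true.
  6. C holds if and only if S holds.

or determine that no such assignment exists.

P: False, A: False, C: True, S: True

  (1) {C, A, S, P}: 2/4 true — not all ✓
  (2) {P, S, A}: 1 true — exactly one ✓
  (3) {C, S}: all 2 true ✓
  (4) C=T, P=F — not both ✓
  (5) {A, C}: 1 true — at most one ✓
  (6) C=T, S=T — same ✓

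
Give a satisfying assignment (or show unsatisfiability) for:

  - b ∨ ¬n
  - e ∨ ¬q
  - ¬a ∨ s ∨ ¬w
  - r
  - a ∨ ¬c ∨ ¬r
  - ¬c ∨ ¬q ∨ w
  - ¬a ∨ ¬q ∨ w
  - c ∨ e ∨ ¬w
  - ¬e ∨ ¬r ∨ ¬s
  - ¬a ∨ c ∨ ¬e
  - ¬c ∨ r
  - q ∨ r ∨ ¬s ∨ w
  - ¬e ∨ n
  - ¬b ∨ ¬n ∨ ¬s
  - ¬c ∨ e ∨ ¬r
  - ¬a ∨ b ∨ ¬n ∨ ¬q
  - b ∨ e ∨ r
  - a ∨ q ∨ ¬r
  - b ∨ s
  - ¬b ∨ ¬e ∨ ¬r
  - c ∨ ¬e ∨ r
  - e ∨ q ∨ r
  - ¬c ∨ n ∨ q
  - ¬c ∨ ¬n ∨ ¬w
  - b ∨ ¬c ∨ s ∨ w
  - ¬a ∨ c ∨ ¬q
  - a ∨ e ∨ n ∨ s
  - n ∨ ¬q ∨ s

Unit clause (r) forces r = True.
Try e = True:
  (¬e ∨ ¬r ∨ ¬s) forces s = False.
  (¬e ∨ n) forces n = True.
  (b ∨ ¬n) forces b = True.
  clause (¬b ∨ ¬e ∨ ¬r) is falsified — backtrack.
So e = False.
  then (e ∨ ¬q) forces q = False.
  then (¬c ∨ e ∨ ¬r) forces c = False.
  then (a ∨ q ∨ ¬r) forces a = True.
  then (c ∨ e ∨ ¬w) forces w = False.
Set n = True.
  then (b ∨ ¬n) forces b = True.
  then (¬b ∨ ¬n ∨ ¬s) forces s = False.
All clauses satisfied.

e = False, a = True, w = False, c = False, n = True, s = False, q = False, b = True, r = True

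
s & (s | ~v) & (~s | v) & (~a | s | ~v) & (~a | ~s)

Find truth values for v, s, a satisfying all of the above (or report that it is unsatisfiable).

v: True, s: True, a: False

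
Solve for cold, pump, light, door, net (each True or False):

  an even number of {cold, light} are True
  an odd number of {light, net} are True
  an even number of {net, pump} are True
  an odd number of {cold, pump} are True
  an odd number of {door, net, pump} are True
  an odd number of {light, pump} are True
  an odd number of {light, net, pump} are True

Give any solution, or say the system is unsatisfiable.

cold: True; pump: False; light: True; door: True; net: False

{cold, light}: 2 true → even ✓
{light, net}: 1 true → odd ✓
{net, pump}: 0 true → even ✓
{cold, pump}: 1 true → odd ✓
{door, net, pump}: 1 true → odd ✓
{light, pump}: 1 true → odd ✓
{light, net, pump}: 1 true → odd ✓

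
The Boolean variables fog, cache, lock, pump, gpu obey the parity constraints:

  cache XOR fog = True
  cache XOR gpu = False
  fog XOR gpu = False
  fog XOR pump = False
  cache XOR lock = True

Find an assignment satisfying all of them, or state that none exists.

Adding constraints 1, 2, 3 mod 2: every variable appears an even number of times on the left, so the left side is 0.
But the right sides sum to 1 (mod 2). 0 ≠ 1 — the system is inconsistent.

The formula is unsatisfiable.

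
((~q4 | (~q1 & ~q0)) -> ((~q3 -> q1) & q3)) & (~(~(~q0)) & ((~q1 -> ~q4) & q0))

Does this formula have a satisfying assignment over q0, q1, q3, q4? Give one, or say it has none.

Unsatisfiable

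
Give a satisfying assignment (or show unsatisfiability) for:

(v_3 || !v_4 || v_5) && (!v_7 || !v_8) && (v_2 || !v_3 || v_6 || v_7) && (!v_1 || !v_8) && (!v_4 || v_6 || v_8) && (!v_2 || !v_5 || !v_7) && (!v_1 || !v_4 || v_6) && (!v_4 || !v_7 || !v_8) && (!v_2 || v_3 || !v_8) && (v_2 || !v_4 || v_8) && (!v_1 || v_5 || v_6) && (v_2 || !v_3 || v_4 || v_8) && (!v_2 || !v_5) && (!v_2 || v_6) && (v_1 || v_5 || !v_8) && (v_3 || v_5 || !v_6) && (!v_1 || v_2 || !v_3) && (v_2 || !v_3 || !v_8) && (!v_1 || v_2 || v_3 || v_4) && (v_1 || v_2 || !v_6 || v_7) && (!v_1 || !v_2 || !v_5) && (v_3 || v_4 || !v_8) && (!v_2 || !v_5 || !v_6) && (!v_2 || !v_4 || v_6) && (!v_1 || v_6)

v_1 = False; v_2 = False; v_3 = False; v_4 = False; v_5 = False; v_6 = False; v_7 = False; v_8 = False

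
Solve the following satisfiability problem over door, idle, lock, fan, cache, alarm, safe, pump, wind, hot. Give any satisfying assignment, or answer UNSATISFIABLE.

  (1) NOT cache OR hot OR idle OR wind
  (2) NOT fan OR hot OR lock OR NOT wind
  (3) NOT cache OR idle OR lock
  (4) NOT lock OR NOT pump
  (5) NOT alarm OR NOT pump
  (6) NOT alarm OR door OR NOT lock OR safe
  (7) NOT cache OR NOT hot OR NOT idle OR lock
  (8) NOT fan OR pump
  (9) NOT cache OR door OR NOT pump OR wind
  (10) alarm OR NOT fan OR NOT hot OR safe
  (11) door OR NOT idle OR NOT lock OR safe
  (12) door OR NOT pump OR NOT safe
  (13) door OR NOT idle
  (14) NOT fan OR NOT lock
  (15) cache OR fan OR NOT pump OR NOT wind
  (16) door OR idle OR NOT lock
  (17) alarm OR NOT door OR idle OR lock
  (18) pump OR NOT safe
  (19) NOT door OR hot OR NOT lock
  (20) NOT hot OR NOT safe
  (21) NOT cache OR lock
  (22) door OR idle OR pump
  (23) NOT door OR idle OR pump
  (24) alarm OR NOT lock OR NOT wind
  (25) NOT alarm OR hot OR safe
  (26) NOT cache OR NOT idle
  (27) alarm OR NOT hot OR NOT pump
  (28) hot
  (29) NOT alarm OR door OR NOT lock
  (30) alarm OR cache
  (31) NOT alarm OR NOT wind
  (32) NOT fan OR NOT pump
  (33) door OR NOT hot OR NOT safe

Unit clause (hot) forces hot = True.
In (NOT hot OR NOT safe) only NOT safe is left, so safe = False.
Set door = True.
Set idle = True.
  then (NOT cache OR NOT idle) forces cache = False.
  then (alarm OR cache) forces alarm = True.
  then (NOT alarm OR NOT wind) forces wind = False.
  then (NOT alarm OR NOT pump) forces pump = False.
  then (NOT fan OR pump) forces fan = False.
Set lock = True.
All clauses satisfied.

door: True; idle: True; lock: True; fan: False; cache: False; alarm: True; safe: False; pump: False; wind: False; hot: True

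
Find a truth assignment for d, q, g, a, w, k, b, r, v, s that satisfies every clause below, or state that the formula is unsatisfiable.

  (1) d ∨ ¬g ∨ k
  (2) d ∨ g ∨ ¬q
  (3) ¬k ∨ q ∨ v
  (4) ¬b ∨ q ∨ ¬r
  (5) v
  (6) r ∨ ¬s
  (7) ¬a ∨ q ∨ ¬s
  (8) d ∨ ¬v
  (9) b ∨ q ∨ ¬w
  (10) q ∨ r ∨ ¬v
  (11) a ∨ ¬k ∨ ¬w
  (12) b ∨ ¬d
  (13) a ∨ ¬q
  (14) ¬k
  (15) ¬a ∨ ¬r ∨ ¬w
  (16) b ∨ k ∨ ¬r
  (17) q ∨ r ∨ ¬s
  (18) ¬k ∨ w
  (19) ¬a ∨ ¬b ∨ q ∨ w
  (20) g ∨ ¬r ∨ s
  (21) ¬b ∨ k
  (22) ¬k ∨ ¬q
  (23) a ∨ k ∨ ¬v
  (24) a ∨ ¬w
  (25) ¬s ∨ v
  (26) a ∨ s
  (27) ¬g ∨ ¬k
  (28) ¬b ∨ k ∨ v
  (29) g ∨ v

Case k = True:
  Clause (¬k) is falsified — contradiction.
Case k = False:
  (v) forces v = True.
  (d ∨ ¬v) forces d = True.
  (b ∨ ¬d) forces b = True.
  Clause (¬b ∨ k) is falsified — contradiction.
Both cases fail, so the formula is unsatisfiable.

Unsatisfiable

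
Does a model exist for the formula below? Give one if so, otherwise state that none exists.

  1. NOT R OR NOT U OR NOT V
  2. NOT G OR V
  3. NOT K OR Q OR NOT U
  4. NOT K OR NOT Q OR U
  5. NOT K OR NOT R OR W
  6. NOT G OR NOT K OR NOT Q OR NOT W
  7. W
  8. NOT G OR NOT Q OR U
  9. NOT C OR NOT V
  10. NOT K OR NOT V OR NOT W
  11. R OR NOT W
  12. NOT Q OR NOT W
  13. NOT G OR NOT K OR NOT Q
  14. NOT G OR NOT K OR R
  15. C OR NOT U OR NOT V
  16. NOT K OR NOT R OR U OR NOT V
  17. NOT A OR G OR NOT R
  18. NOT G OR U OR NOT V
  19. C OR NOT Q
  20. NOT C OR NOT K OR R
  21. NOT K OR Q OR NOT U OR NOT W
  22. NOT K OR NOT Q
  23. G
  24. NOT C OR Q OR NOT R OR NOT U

Case W = True:
  (R OR NOT W) forces R = True.
  (NOT Q OR NOT W) forces Q = False.
  (G) forces G = True.
  (NOT G OR V) forces V = True.
  (NOT R OR NOT U OR NOT V) forces U = False.
  Clause (NOT G OR U OR NOT V) is falsified — contradiction.
Case W = False:
  Clause (W) is falsified — contradiction.
Both cases fail, so the formula is unsatisfiable.

No satisfying assignment exists.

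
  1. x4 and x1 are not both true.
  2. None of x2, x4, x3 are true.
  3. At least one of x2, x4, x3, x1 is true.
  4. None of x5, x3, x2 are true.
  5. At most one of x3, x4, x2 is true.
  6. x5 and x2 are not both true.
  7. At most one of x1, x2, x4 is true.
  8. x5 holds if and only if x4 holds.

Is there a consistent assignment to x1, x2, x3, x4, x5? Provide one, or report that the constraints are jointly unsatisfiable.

x1: True; x2: False; x3: False; x4: False; x5: False

  (1) x4=F, x1=T — not both ✓
  (2) {x2, x4, x3}: 0 true — none ✓
  (3) {x2, x4, x3, x1}: 1 true — at least one ✓
  (4) {x5, x3, x2}: 0 true — none ✓
  (5) {x3, x4, x2}: 0 true — at most one ✓
  (6) x5=F, x2=F — not both ✓
  (7) {x1, x2, x4}: 1 true — at most one ✓
  (8) x5=F, x4=F — same ✓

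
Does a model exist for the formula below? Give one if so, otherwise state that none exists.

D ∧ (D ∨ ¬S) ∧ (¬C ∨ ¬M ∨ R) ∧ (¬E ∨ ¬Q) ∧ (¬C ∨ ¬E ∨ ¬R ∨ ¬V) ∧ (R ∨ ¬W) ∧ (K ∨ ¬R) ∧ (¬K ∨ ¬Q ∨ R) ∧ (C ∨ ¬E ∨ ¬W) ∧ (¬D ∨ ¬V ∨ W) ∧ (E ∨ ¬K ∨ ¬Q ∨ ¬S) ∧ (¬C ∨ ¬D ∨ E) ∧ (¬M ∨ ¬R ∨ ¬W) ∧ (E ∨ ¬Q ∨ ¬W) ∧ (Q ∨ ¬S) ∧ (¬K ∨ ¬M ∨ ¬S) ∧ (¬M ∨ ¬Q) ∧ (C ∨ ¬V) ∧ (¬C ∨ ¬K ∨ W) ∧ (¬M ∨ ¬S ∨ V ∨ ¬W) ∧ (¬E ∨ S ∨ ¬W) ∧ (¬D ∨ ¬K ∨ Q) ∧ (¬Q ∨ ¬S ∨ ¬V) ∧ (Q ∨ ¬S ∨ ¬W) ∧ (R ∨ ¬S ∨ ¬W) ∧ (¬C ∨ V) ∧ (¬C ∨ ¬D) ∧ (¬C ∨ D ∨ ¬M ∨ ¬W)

Unit clause (D) forces D = True.
In (¬C ∨ ¬D) only ¬C is left, so C = False.
In (C ∨ ¬V) only ¬V is left, so V = False.
Set W = False.
Set S = False.
Set E = False.
Set Q = True.
  then (¬M ∨ ¬Q) forces M = False.
Set K = True.
  then (¬K ∨ ¬Q ∨ R) forces R = True.
All clauses satisfied.

V: False; W: False; S: False; D: True; C: False; E: False; Q: True; K: True; M: False; R: True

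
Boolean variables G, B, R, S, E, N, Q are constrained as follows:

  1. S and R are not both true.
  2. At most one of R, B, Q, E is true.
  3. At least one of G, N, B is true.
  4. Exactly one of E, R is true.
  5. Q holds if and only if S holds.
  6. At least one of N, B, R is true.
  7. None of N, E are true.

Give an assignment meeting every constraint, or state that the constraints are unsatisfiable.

G=T, B=F, R=T, S=F, E=F, N=F, Q=F

  (1) S=F, R=T — not both ✓
  (2) {R, B, Q, E}: 1 true — at most one ✓
  (3) {G, N, B}: 1 true — at least one ✓
  (4) {E, R}: 1 true — exactly one ✓
  (5) Q=F, S=F — same ✓
  (6) {N, B, R}: 1 true — at least one ✓
  (7) {N, E}: 0 true — none ✓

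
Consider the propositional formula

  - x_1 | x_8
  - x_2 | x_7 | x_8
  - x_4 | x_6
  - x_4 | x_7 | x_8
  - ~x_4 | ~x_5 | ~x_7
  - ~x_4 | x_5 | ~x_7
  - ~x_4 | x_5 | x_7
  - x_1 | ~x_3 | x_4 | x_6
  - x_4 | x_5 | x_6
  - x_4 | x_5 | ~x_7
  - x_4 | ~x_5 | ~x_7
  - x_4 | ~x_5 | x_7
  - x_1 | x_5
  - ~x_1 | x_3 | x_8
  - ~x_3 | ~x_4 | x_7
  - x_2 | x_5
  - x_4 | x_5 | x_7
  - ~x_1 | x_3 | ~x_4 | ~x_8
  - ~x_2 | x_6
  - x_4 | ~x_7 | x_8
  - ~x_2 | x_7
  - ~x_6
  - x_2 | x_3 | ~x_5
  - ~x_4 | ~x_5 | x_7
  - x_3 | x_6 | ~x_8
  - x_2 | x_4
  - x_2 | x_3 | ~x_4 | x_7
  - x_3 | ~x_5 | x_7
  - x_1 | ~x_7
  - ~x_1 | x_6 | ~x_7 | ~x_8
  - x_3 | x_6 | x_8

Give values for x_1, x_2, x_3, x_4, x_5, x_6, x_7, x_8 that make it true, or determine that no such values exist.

Case x_6 = True:
  Clause (~x_6) is falsified — contradiction.
Case x_6 = False:
  (x_4 | x_6) forces x_4 = True.
  (~x_2 | x_6) forces x_2 = False.
  (x_2 | x_5) forces x_5 = True.
  (~x_4 | ~x_5 | ~x_7) forces x_7 = False.
  Clause (~x_4 | ~x_5 | x_7) is falsified — contradiction.
Both cases fail, so the formula is unsatisfiable.

The formula is unsatisfiable.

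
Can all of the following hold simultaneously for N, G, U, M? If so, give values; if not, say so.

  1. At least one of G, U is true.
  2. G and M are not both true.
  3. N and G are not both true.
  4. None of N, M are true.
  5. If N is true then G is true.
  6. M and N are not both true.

N = False, G = True, U = False, M = False

  (1) {G, U}: 1 true — at least one ✓
  (2) G=T, M=F — not both ✓
  (3) N=F, G=T — not both ✓
  (4) {N, M}: 0 true — none ✓
  (5) N=F ⇒ G: vacuous ✓
  (6) M=F, N=F — not both ✓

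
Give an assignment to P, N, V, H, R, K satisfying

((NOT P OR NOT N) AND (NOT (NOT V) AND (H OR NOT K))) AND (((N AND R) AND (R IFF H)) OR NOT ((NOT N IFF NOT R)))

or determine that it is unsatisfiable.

P = False; N = True; V = True; H = True; R = False; K = True

  (NOT P OR NOT N) AND (NOT (NOT V) AND (H OR NOT K)) = True
    NOT P OR NOT N = True
      NOT P = True
      NOT N = False
    NOT (NOT V) AND (H OR NOT K) = True
      NOT (NOT V) = True
        NOT V = False
      H OR NOT K = True
        NOT K = False
  ((N AND R) AND (R IFF H)) OR NOT ((NOT N IFF NOT R)) = True
    (N AND R) AND (R IFF H) = False
      N AND R = False
      R IFF H = False
    NOT ((NOT N IFF NOT R)) = True
      NOT N IFF NOT R = False
        NOT N = False
        NOT R = True
Both conjuncts True, so the formula holds.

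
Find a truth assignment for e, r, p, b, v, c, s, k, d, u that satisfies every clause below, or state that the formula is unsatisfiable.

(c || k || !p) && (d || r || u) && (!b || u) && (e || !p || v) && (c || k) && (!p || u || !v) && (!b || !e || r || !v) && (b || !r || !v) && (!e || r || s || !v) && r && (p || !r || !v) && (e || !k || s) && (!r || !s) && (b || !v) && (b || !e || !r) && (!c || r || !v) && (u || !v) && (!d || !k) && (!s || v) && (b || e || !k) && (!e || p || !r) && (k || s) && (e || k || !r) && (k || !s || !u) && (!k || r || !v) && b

Unit clause (r) forces r = True.
In (!r || !s) only !s is left, so s = False.
In (k || s) only k is left, so k = True.
Unit clause (b) forces b = True.
In (!b || u) only u is left, so u = True.
In (e || !k || s) only e is left, so e = True.
In (!d || !k) only !d is left, so d = False.
In (!e || p || !r) only p is left, so p = True.
Set v = False.
Set c = False.
All clauses satisfied.

e = True, r = True, p = True, b = True, v = False, c = False, s = False, k = True, d = False, u = True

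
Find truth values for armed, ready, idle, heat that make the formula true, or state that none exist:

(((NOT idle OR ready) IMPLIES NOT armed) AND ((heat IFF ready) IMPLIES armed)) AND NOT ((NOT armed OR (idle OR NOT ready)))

UNSATISFIABLE

Case armed = True: the formula simplifies to NOT ((NOT idle OR ready)) AND NOT ((idle OR NOT ready)).
  ready = True: the conjunct NOT ((NOT idle OR ready)) becomes NOT ((NOT idle OR True)) = False.
  ready = False: the conjunct NOT ((idle OR NOT ready)) becomes NOT ((idle OR True)) = False.
Case armed = False: the conjunct NOT ((NOT armed OR (idle OR NOT ready))) becomes NOT ((True OR (idle OR NOT ready))) = False.
Both cases fail — unsatisfiable.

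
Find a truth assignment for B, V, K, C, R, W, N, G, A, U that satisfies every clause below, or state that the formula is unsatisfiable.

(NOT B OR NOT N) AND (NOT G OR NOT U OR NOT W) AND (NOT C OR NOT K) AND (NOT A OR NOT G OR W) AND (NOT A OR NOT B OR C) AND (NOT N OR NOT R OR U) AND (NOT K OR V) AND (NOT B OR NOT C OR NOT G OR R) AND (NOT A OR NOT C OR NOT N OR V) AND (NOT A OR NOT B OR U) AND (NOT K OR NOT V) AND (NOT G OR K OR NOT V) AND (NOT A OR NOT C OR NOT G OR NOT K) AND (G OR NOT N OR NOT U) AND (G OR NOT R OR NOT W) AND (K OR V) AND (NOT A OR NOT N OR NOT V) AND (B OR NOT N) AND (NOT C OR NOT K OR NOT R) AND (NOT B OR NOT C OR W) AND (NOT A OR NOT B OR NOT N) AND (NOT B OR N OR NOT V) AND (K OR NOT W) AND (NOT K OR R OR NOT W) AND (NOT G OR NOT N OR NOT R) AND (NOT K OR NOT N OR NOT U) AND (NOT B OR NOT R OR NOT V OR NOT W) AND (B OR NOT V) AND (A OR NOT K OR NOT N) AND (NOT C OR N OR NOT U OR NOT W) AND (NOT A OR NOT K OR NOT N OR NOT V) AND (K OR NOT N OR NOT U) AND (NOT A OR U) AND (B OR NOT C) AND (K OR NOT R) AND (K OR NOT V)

Case V = True:
  (NOT K OR NOT V) forces K = False.
  Clause (K OR NOT V) is falsified — contradiction.
Case V = False:
  (NOT K OR V) forces K = False.
  Clause (K OR V) is falsified — contradiction.
Both cases fail, so the formula is unsatisfiable.

Unsatisfiable — no assignment works.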